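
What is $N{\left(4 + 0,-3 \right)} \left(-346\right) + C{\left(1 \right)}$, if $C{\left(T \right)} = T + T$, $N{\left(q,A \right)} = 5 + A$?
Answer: $-690$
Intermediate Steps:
$C{\left(T \right)} = 2 T$
$N{\left(4 + 0,-3 \right)} \left(-346\right) + C{\left(1 \right)} = \left(5 - 3\right) \left(-346\right) + 2 \cdot 1 = 2 \left(-346\right) + 2 = -692 + 2 = -690$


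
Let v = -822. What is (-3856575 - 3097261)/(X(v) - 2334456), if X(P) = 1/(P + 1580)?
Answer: 5271007688/1769517647 ≈ 2.9788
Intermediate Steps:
X(P) = 1/(1580 + P)
(-3856575 - 3097261)/(X(v) - 2334456) = (-3856575 - 3097261)/(1/(1580 - 822) - 2334456) = -6953836/(1/758 - 2334456) = -6953836/(-1769517647/758) = -6953836*(-758/1769517647) = 5271007688/1769517647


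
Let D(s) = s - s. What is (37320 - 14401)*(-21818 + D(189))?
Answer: -500046742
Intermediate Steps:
D(s) = 0
(37320 - 14401)*(-21818 + D(189)) = (37320 - 14401)*(-21818 + 0) = 22919*(-21818) = -500046742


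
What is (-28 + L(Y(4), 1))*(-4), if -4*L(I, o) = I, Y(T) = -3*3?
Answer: 103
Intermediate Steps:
Y(T) = -9
L(I, o) = -I/4
(-28 + L(Y(4), 1))*(-4) = (-28 - 1/4*(-9))*(-4) = (-28 + 9/4)*(-4) = -103/4*(-4) = 103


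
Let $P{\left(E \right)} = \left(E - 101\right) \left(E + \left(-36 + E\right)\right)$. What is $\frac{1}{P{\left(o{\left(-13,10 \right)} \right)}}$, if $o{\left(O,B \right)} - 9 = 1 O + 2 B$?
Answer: $\frac{1}{340} \approx 0.0029412$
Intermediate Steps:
$o{\left(O,B \right)} = 9 + O + 2 B$ ($o{\left(O,B \right)} = 9 + \left(1 O + 2 B\right) = 9 + \left(O + 2 B\right) = 9 + O + 2 B$)
$P{\left(E \right)} = \left(-101 + E\right) \left(-36 + 2 E\right)$
$\frac{1}{P{\left(o{\left(-13,10 \right)} \right)}} = \frac{1}{3636 - 238 \left(9 - 13 + 2 \cdot 10\right) + 2 \left(9 - 13 + 2 \cdot 10\right)^{2}} = \frac{1}{3636 - 238 \left(9 - 13 + 20\right) + 2 \left(9 - 13 + 20\right)^{2}} = \frac{1}{3636 - 3808 + 2 \cdot 16^{2}} = \frac{1}{3636 - 3808 + 2 \cdot 256} = \frac{1}{3636 - 3808 + 512} = \frac{1}{340}$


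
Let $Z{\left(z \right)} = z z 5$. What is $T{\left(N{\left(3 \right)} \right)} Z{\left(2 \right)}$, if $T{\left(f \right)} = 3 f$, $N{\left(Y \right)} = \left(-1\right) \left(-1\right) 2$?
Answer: $120$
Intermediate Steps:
$Z{\left(z \right)} = 5 z^{2}$ ($Z{\left(z \right)} = z^{2} \cdot 5 = 5 z^{2}$)
$N{\left(Y \right)} = 2$ ($N{\left(Y \right)} = 1 \cdot 2 = 2$)
$T{\left(N{\left(3 \right)} \right)} Z{\left(2 \right)} = 3 \cdot 2 \cdot 5 \cdot 2^{2} = 6 \cdot 5 \cdot 4 = 6 \cdot 20 = 120$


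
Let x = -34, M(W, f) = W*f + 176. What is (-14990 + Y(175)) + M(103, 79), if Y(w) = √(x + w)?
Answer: -6677 + √141 ≈ -6665.1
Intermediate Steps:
M(W, f) = 176 + W*f
Y(w) = √(-34 + w)
(-14990 + Y(175)) + M(103, 79) = (-14990 + √(-34 + 175)) + (176 + 103*79) = (-14990 + √141) + (176 + 8137) = (-14990 + √141) + 8313 = -6677 + √141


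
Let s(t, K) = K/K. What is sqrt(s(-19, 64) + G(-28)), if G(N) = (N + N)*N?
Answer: sqrt(1569) ≈ 39.611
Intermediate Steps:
s(t, K) = 1
G(N) = 2*N**2 (G(N) = (2*N)*N = 2*N**2)
sqrt(s(-19, 64) + G(-28)) = sqrt(1 + 2*(-28)**2) = sqrt(1 + 2*784) = sqrt(1 + 1568) = sqrt(1569)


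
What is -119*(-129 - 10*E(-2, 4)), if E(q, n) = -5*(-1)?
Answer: 21301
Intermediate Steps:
E(q, n) = 5
-119*(-129 - 10*E(-2, 4)) = -119*(-129 - 10*5) = -119*(-129 - 50) = -119*(-179) = 21301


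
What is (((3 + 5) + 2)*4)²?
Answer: 1600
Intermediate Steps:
(((3 + 5) + 2)*4)² = ((8 + 2)*4)² = (10*4)² = 40² = 1600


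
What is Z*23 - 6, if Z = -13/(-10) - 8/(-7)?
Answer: 3513/70 ≈ 50.186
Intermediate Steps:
Z = 171/70 (Z = -13*(-1/10) - 8*(-1/7) = 13/10 + 8/7 = 171/70 ≈ 2.4429)
Z*23 - 6 = (171/70)*23 - 6 = 3933/70 - 6 = 3513/70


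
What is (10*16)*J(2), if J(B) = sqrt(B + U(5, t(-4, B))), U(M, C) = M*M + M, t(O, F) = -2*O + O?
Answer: 640*sqrt(2) ≈ 905.10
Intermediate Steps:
t(O, F) = -O
U(M, C) = M + M**2 (U(M, C) = M**2 + M = M + M**2)
J(B) = sqrt(30 + B) (J(B) = sqrt(B + 5*(1 + 5)) = sqrt(B + 5*6) = sqrt(B + 30) = sqrt(30 + B))
(10*16)*J(2) = (10*16)*sqrt(30 + 2) = 160*sqrt(32) = 160*(4*sqrt(2)) = 640*sqrt(2)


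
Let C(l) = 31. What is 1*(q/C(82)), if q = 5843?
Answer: 5843/31 ≈ 188.48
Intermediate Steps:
1*(q/C(82)) = 1*(5843/31) = 5843/31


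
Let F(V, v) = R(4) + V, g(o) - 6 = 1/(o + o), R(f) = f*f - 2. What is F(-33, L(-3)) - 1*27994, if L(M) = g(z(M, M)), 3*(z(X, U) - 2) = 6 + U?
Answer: -28013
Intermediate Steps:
z(X, U) = 4 + U/3 (z(X, U) = 2 + (6 + U)/3 = 2 + (2 + U/3) = 4 + U/3)
R(f) = -2 + f**2 (R(f) = f**2 - 2 = -2 + f**2)
g(o) = 6 + 1/(2*o) (g(o) = 6 + 1/(o + o) = 6 + 1/(2*o))
L(M) = 6 + 1/(2*(4 + M/3))
F(V, v) = 14 + V (F(V, v) = (-2 + 4**2) + V = (-2 + 16) + V = 14 + V)
F(-33, L(-3)) - 1*27994 = (14 - 33) - 1*27994 = -19 - 27994 = -28013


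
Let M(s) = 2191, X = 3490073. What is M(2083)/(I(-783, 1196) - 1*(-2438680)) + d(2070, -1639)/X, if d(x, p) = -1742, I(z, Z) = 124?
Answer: 3398353375/8511603992692 ≈ 0.00039926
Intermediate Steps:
M(2083)/(I(-783, 1196) - 1*(-2438680)) + d(2070, -1639)/X = 2191/(124 - 1*(-2438680)) - 1742/3490073 = 2191/(124 + 2438680) - 1742*1/3490073 = 2191/2438804 - 1742/3490073 = 3398353375/8511603992692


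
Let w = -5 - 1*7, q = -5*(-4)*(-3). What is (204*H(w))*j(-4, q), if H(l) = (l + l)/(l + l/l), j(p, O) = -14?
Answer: -68544/11 ≈ -6231.3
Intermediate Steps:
q = -60 (q = 20*(-3) = -60)
w = -12 (w = -5 - 7 = -12)
H(l) = 2*l/(1 + l) (H(l) = (2*l)/(l + 1) = (2*l)/(1 + l) = 2*l/(1 + l))
(204*H(w))*j(-4, q) = (204*(2*(-12)/(1 - 12)))*(-14) = (204*(2*(-12)/(-11)))*(-14) = (204*(2*(-12)*(-1/11)))*(-14) = (204*(24/11))*(-14) = (4896/11)*(-14) = -68544/11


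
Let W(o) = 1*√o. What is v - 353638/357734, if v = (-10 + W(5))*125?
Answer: -223760569/178867 + 125*√5 ≈ -971.48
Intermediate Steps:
W(o) = √o
v = -1250 + 125*√5 (v = (-10 + √5)*125 = -1250 + 125*√5 ≈ -970.49)
v - 353638/357734 = (-1250 + 125*√5) - 353638/357734 = (-1250 + 125*√5) - 1*176819/178867 = (-1250 + 125*√5) - 176819/178867 = -223760569/178867 + 125*√5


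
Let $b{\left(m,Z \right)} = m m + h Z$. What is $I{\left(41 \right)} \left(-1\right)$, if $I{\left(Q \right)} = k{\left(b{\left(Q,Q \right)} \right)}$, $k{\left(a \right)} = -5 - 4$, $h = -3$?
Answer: $9$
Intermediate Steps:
$b{\left(m,Z \right)} = m^{2} - 3 Z$ ($b{\left(m,Z \right)} = m m - 3 Z = m^{2} - 3 Z$)
$k{\left(a \right)} = -9$ ($k{\left(a \right)} = -5 - 4 = -9$)
$I{\left(Q \right)} = -9$
$I{\left(41 \right)} \left(-1\right) = \left(-9\right) \left(-1\right) = 9$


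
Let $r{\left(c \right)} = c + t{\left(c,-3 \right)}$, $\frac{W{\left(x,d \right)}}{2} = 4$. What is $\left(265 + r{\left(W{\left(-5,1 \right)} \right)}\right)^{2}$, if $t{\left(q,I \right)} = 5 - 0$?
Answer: $77284$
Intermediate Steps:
$t{\left(q,I \right)} = 5$ ($t{\left(q,I \right)} = 5 + 0 = 5$)
$W{\left(x,d \right)} = 8$ ($W{\left(x,d \right)} = 2 \cdot 4 = 8$)
$r{\left(c \right)} = 5 + c$ ($r{\left(c \right)} = c + 5 = 5 + c$)
$\left(265 + r{\left(W{\left(-5,1 \right)} \right)}\right)^{2} = \left(265 + \left(5 + 8\right)\right)^{2} = \left(265 + 13\right)^{2} = 278^{2} = 77284$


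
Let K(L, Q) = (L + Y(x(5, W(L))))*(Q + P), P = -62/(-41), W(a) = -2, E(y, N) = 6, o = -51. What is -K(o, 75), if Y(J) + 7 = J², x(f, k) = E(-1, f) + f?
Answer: -197631/41 ≈ -4820.3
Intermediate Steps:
x(f, k) = 6 + f
Y(J) = -7 + J²
P = 62/41 (P = -62*(-1/41) = 62/41 ≈ 1.5122)
K(L, Q) = (114 + L)*(62/41 + Q) (K(L, Q) = (L + (-7 + (6 + 5)²))*(Q + 62/41) = (L + (-7 + 11²))*(62/41 + Q) = (L + (-7 + 121))*(62/41 + Q) = (L + 114)*(62/41 + Q) = (114 + L)*(62/41 + Q))
-K(o, 75) = -(7068/41 + 114*75 + (62/41)*(-51) - 51*75) = -(7068/41 + 8550 - 3162/41 - 3825) = -1*197631/41 = -197631/41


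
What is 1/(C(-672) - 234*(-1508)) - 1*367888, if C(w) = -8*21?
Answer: -129755569151/352704 ≈ -3.6789e+5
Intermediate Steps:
C(w) = -168
1/(C(-672) - 234*(-1508)) - 1*367888 = 1/(-168 - 234*(-1508)) - 1*367888 = 1/(-168 + 352872) - 367888 = 1/352704 - 367888 = -129755569151/352704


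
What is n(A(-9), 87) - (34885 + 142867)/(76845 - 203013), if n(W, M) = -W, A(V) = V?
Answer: 164158/15771 ≈ 10.409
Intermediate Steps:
n(A(-9), 87) - (34885 + 142867)/(76845 - 203013) = -1*(-9) - (34885 + 142867)/(76845 - 203013) = 9 - 177752/(-126168) = 9 - 177752*(-1)/126168 = 9 - 1*(-22219/15771) = 9 + 22219/15771 = 164158/15771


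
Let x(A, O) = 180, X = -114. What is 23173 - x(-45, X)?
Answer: 22993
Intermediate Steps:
23173 - x(-45, X) = 23173 - 1*180 = 23173 - 180 = 22993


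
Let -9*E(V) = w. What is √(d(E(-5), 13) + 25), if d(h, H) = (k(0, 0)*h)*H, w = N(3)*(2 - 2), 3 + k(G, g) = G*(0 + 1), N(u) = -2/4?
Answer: 5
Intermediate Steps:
N(u) = -½ (N(u) = -2*¼ = -½)
k(G, g) = -3 + G (k(G, g) = -3 + G*(0 + 1) = -3 + G*1 = -3 + G)
w = 0 (w = -(2 - 2)/2 = -½*0 = 0)
E(V) = 0 (E(V) = -⅑*0 = 0)
d(h, H) = -3*H*h (d(h, H) = ((-3 + 0)*h)*H = (-3*h)*H = -3*H*h)
√(d(E(-5), 13) + 25) = √(-3*13*0 + 25) = √(0 + 25) = √25 = 5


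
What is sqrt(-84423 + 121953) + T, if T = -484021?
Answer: -484021 + 3*sqrt(4170) ≈ -4.8383e+5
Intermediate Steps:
sqrt(-84423 + 121953) + T = sqrt(-84423 + 121953) - 484021 = sqrt(37530) - 484021 = 3*sqrt(4170) - 484021 = -484021 + 3*sqrt(4170)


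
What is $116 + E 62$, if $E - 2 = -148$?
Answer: $-8936$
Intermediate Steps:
$E = -146$ ($E = 2 - 148 = -146$)
$116 + E 62 = 116 - 9052 = -8936$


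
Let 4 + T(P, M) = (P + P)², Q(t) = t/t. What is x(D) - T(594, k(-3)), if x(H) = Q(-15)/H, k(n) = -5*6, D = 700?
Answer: -987937999/700 ≈ -1.4113e+6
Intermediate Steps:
Q(t) = 1
k(n) = -30
T(P, M) = -4 + 4*P² (T(P, M) = -4 + (P + P)² = -4 + (2*P)² = -4 + 4*P²)
x(H) = 1/H
x(D) - T(594, k(-3)) = 1/700 - (-4 + 4*594²) = 1/700 - (-4 + 4*352836) = 1/700 - (-4 + 1411344) = 1/700 - 1*1411340 = 1/700 - 1411340 = -987937999/700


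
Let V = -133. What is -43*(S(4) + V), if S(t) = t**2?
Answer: 5031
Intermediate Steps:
-43*(S(4) + V) = -43*(4**2 - 133) = -43*(16 - 133) = -43*(-117) = 5031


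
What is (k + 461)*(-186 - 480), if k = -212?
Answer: -165834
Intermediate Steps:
(k + 461)*(-186 - 480) = (-212 + 461)*(-186 - 480) = 249*(-666) = -165834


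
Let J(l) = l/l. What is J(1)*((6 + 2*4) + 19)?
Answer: 33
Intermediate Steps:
J(l) = 1
J(1)*((6 + 2*4) + 19) = 1*((6 + 2*4) + 19) = 1*((6 + 8) + 19) = 1*(14 + 19) = 1*33 = 33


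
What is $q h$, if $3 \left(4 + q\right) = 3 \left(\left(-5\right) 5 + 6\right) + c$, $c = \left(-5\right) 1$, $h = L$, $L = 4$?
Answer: $- \frac{296}{3} \approx -98.667$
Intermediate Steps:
$h = 4$
$c = -5$
$q = - \frac{74}{3}$ ($q = -4 + \frac{3 \left(\left(-5\right) 5 + 6\right) - 5}{3} = -4 + \frac{3 \left(-25 + 6\right) - 5}{3} = -4 + \frac{3 \left(-19\right) - 5}{3} = -4 + \frac{-57 - 5}{3} = -4 + \frac{1}{3} \left(-62\right) = -4 - \frac{62}{3} = - \frac{74}{3} \approx -24.667$)
$q h = \left(- \frac{74}{3}\right) 4 = - \frac{296}{3}$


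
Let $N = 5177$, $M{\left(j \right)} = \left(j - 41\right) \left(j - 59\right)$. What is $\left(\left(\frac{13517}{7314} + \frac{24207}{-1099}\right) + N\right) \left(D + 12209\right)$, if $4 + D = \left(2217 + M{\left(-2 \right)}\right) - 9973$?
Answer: $\frac{146570652575152}{4019043} \approx 3.6469 \cdot 10^{7}$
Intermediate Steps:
$M{\left(j \right)} = \left(-59 + j\right) \left(-41 + j\right)$ ($M{\left(j \right)} = \left(-41 + j\right) \left(-59 + j\right) = \left(-59 + j\right) \left(-41 + j\right)$)
$D = -5137$ ($D = -4 + \left(\left(2217 + \left(2419 + \left(-2\right)^{2} - -200\right)\right) - 9973\right) = -4 + \left(\left(2217 + \left(2419 + 4 + 200\right)\right) - 9973\right) = -4 + \left(\left(2217 + 2623\right) - 9973\right) = -4 + \left(4840 - 9973\right) = -4 - 5133 = -5137$)
$\left(\left(\frac{13517}{7314} + \frac{24207}{-1099}\right) + N\right) \left(D + 12209\right) = \left(\left(\frac{13517}{7314} + \frac{24207}{-1099}\right) + 5177\right) \left(-5137 + 12209\right) = \left(\left(13517 \cdot \frac{1}{7314} + 24207 \left(- \frac{1}{1099}\right)\right) + 5177\right) 7072 = \left(\left(\frac{13517}{7314} - \frac{24207}{1099}\right) + 5177\right) 7072 = \left(- \frac{162194815}{8038086} + 5177\right) 7072 = \frac{41450976407}{8038086} \cdot 7072 = \frac{146570652575152}{4019043}$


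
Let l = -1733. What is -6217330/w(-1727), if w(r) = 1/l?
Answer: 10774632890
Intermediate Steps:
w(r) = -1/1733 (w(r) = 1/(-1733) = -1/1733)
-6217330/w(-1727) = -6217330/(-1/1733) = -6217330*(-1733) = 10774632890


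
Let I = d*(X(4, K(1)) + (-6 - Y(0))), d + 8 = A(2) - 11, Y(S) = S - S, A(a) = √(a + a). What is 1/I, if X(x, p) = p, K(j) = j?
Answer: 1/85 ≈ 0.011765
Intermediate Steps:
A(a) = √2*√a (A(a) = √(2*a) = √2*√a)
Y(S) = 0
d = -17 (d = -8 + (√2*√2 - 11) = -8 + (2 - 11) = -8 - 9 = -17)
I = 85 (I = -17*(1 + (-6 - 1*0)) = -17*(1 + (-6 + 0)) = -17*(1 - 6) = -17*(-5) = 85)
1/I = 1/85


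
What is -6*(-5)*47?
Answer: 1410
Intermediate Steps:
-6*(-5)*47 = 30*47 = 1410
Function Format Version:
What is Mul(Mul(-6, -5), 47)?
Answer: 1410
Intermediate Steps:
Mul(Mul(-6, -5), 47) = Mul(30, 47) = 1410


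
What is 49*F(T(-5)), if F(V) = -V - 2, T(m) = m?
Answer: 147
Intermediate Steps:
F(V) = -2 - V
49*F(T(-5)) = 49*(-2 - 1*(-5)) = 49*(-2 + 5) = 49*3 = 147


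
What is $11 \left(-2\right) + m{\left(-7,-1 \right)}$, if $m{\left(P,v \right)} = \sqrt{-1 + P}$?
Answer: $-22 + 2 i \sqrt{2} \approx -22.0 + 2.8284 i$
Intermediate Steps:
$11 \left(-2\right) + m{\left(-7,-1 \right)} = 11 \left(-2\right) + \sqrt{-1 - 7} = -22 + \sqrt{-8} = -22 + 2 i \sqrt{2}$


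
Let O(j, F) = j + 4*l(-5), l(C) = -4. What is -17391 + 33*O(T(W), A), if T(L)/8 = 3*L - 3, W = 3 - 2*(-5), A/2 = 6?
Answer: -8415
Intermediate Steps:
A = 12 (A = 2*6 = 12)
W = 13 (W = 3 + 10 = 13)
T(L) = -24 + 24*L (T(L) = 8*(3*L - 3) = 8*(-3 + 3*L) = -24 + 24*L)
O(j, F) = -16 + j (O(j, F) = j + 4*(-4) = j - 16 = -16 + j)
-17391 + 33*O(T(W), A) = -17391 + 33*(-16 + (-24 + 24*13)) = -17391 + 33*(-16 + (-24 + 312)) = -17391 + 33*(-16 + 288) = -17391 + 33*272 = -17391 + 8976 = -8415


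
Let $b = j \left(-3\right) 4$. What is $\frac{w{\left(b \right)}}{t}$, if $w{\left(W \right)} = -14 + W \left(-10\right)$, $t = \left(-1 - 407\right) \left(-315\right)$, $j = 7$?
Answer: $\frac{59}{9180} \approx 0.006427$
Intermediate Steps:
$b = -84$ ($b = 7 \left(-3\right) 4 = \left(-21\right) 4 = -84$)
$t = 128520$ ($t = \left(-408\right) \left(-315\right) = 128520$)
$w{\left(W \right)} = -14 - 10 W$
$\frac{w{\left(b \right)}}{t} = \frac{-14 - -840}{128520} = \left(-14 + 840\right) \frac{1}{128520} = 826 \cdot \frac{1}{128520} = \frac{59}{9180}$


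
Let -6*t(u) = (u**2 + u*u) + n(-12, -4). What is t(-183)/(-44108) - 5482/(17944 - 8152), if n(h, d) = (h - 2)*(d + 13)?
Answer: -16587199/53988192 ≈ -0.30724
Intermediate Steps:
n(h, d) = (-2 + h)*(13 + d)
t(u) = 21 - u**2/3 (t(u) = -((u**2 + u*u) + (-26 - 2*(-4) + 13*(-12) - 4*(-12)))/6 = -((u**2 + u**2) + (-26 + 8 - 156 + 48))/6 = -(2*u**2 - 126)/6 = -(-126 + 2*u**2)/6 = 21 - u**2/3)
t(-183)/(-44108) - 5482/(17944 - 8152) = (21 - 1/3*(-183)**2)/(-44108) - 5482/(17944 - 8152) = (21 - 1/3*33489)*(-1/44108) - 5482/9792 = (21 - 11163)*(-1/44108) - 5482*1/9792 = -11142*(-1/44108) - 2741/4896 = 5571/22054 - 2741/4896 = -16587199/53988192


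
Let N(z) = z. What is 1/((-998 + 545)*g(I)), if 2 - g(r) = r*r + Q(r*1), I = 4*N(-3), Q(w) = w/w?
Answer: 1/64779 ≈ 1.5437e-5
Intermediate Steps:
Q(w) = 1
I = -12 (I = 4*(-3) = -12)
g(r) = 1 - r**2 (g(r) = 2 - (r*r + 1) = 2 - (r**2 + 1) = 2 - (1 + r**2) = 2 + (-1 - r**2) = 1 - r**2)
1/((-998 + 545)*g(I)) = 1/((-998 + 545)*(1 - 1*(-12)**2)) = 1/((-453)*(1 - 1*144)) = -1/(453*(1 - 144)) = -1/453/(-143) = -1/453*(-1/143) = 1/64779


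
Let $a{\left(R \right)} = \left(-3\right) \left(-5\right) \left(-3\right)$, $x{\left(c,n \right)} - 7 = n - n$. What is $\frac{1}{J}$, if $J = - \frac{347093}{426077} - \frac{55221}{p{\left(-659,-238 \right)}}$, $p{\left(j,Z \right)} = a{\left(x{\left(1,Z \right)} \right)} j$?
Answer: $- \frac{4211771145}{11273813644} \approx -0.37359$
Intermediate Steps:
$x{\left(c,n \right)} = 7$ ($x{\left(c,n \right)} = 7 + \left(n - n\right) = 7 + 0 = 7$)
$a{\left(R \right)} = -45$ ($a{\left(R \right)} = 15 \left(-3\right) = -45$)
$p{\left(j,Z \right)} = - 45 j$
$J = - \frac{11273813644}{4211771145}$ ($J = - \frac{347093}{426077} - \frac{55221}{\left(-45\right) \left(-659\right)} = \left(-347093\right) \frac{1}{426077} - \frac{55221}{29655} = - \frac{347093}{426077} - \frac{18407}{9885} = - \frac{11273813644}{4211771145} \approx -2.6767$)
$\frac{1}{J} = \frac{1}{- \frac{11273813644}{4211771145}} = - \frac{4211771145}{11273813644}$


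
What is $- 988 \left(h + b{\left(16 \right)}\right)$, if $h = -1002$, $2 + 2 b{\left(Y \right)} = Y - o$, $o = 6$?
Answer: $986024$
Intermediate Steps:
$b{\left(Y \right)} = -4 + \frac{Y}{2}$ ($b{\left(Y \right)} = -1 + \frac{Y - 6}{2} = -1 + \frac{-6 + Y}{2} = -1 + \left(-3 + \frac{Y}{2}\right) = -4 + \frac{Y}{2}$)
$- 988 \left(h + b{\left(16 \right)}\right) = - 988 \left(-1002 + \left(-4 + \frac{1}{2} \cdot 16\right)\right) = - 988 \left(-1002 + \left(-4 + 8\right)\right) = - 988 \left(-1002 + 4\right) = \left(-988\right) \left(-998\right) = 986024$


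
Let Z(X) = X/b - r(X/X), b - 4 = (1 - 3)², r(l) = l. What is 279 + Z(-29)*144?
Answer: -387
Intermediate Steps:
b = 8 (b = 4 + (1 - 3)² = 4 + (-2)² = 4 + 4 = 8)
Z(X) = -1 + X/8 (Z(X) = X/8 - X/X = X*(⅛) - 1*1 = X/8 - 1 = -1 + X/8)
279 + Z(-29)*144 = 279 + (-1 + (⅛)*(-29))*144 = 279 + (-1 - 29/8)*144 = 279 - 37/8*144 = 279 - 666 = -387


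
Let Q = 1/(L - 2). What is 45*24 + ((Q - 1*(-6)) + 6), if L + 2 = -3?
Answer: 7643/7 ≈ 1091.9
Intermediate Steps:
L = -5 (L = -2 - 3 = -5)
Q = -⅐ (Q = 1/(-5 - 2) = 1/(-7) = -⅐ ≈ -0.14286)
45*24 + ((Q - 1*(-6)) + 6) = 45*24 + ((-⅐ - 1*(-6)) + 6) = 1080 + ((-⅐ + 6) + 6) = 1080 + (41/7 + 6) = 1080 + 83/7 = 7643/7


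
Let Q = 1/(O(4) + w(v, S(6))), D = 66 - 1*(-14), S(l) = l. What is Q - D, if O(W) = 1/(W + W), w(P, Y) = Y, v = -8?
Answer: -3912/49 ≈ -79.837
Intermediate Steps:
O(W) = 1/(2*W)
D = 80 (D = 66 + 14 = 80)
Q = 8/49 (Q = 1/((½)/4 + 6) = 1/((½)*(¼) + 6) = 1/(⅛ + 6) = 1/(49/8) = 8/49 ≈ 0.16327)
Q - D = 8/49 - 1*80 = 8/49 - 80 = -3912/49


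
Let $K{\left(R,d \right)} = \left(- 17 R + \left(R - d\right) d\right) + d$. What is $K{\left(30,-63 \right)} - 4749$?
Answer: $-11181$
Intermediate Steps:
$K{\left(R,d \right)} = d - 17 R + d \left(R - d\right)$ ($K{\left(R,d \right)} = \left(- 17 R + d \left(R - d\right)\right) + d = d - 17 R + d \left(R - d\right)$)
$K{\left(30,-63 \right)} - 4749 = \left(-63 - \left(-63\right)^{2} - 510 + 30 \left(-63\right)\right) - 4749 = \left(-63 - 3969 - 510 - 1890\right) - 4749 = -6432 - 4749 = -11181$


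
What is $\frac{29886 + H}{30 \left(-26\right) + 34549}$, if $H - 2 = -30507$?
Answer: $- \frac{619}{33769} \approx -0.01833$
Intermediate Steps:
$H = -30505$ ($H = 2 - 30507 = -30505$)
$\frac{29886 + H}{30 \left(-26\right) + 34549} = \frac{29886 - 30505}{30 \left(-26\right) + 34549} = - \frac{619}{-780 + 34549} = - \frac{619}{33769}$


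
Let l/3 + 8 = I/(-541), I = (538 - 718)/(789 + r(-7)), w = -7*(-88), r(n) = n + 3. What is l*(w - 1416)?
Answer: 1630704000/84937 ≈ 19199.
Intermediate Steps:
r(n) = 3 + n
w = 616
I = -36/157 (I = (538 - 718)/(789 + (3 - 7)) = -180/(789 - 4) = -180/785 = -180*1/785 = -36/157 ≈ -0.22930)
l = -2038380/84937 (l = -24 + 3*(-36/157/(-541)) = -24 + 3*(-36/157*(-1/541)) = -24 + 3*(36/84937) = -24 + 108/84937 = -2038380/84937 ≈ -23.999)
l*(w - 1416) = -2038380*(616 - 1416)/84937 = -2038380/84937*(-800) = 1630704000/84937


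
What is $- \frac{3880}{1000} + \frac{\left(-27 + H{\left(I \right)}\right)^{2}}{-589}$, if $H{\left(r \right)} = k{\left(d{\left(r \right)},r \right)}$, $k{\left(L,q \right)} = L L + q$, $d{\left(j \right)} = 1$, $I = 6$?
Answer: $- \frac{67133}{14725} \approx -4.5591$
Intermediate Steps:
$k{\left(L,q \right)} = q + L^{2}$ ($k{\left(L,q \right)} = L^{2} + q = q + L^{2}$)
$H{\left(r \right)} = 1 + r$ ($H{\left(r \right)} = r + 1^{2} = r + 1 = 1 + r$)
$- \frac{3880}{1000} + \frac{\left(-27 + H{\left(I \right)}\right)^{2}}{-589} = - \frac{3880}{1000} + \frac{\left(-27 + \left(1 + 6\right)\right)^{2}}{-589} = \left(-3880\right) \frac{1}{1000} + \left(-27 + 7\right)^{2} \left(- \frac{1}{589}\right) = - \frac{97}{25} + \left(-20\right)^{2} \left(- \frac{1}{589}\right) = - \frac{97}{25} + 400 \left(- \frac{1}{589}\right) = - \frac{97}{25} - \frac{400}{589} = - \frac{67133}{14725}$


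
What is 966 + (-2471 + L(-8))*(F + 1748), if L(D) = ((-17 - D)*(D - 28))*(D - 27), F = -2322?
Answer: 7928480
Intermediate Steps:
L(D) = (-28 + D)*(-27 + D)*(-17 - D) (L(D) = ((-17 - D)*(-28 + D))*(-27 + D) = ((-28 + D)*(-17 - D))*(-27 + D) = (-28 + D)*(-27 + D)*(-17 - D))
966 + (-2471 + L(-8))*(F + 1748) = 966 + (-2471 + (-12852 - 1*(-8)**3 + 38*(-8)**2 + 179*(-8)))*(-2322 + 1748) = 966 + (-2471 + (-12852 - 1*(-512) + 38*64 - 1432))*(-574) = 966 + (-2471 + (-12852 + 512 + 2432 - 1432))*(-574) = 966 + (-2471 - 11340)*(-574) = 966 - 13811*(-574) = 966 + 7927514 = 7928480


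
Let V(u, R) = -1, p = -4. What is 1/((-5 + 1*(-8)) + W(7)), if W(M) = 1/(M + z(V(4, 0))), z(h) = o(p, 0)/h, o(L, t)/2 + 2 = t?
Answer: -11/142 ≈ -0.077465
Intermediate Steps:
o(L, t) = -4 + 2*t
z(h) = -4/h (z(h) = (-4 + 2*0)/h = (-4 + 0)/h = -4/h)
W(M) = 1/(4 + M) (W(M) = 1/(M - 4/(-1)) = 1/(M - 4*(-1)) = 1/(M + 4) = 1/(4 + M))
1/((-5 + 1*(-8)) + W(7)) = 1/((-5 + 1*(-8)) + 1/(4 + 7)) = 1/((-5 - 8) + 1/11) = 1/(-13 + 1/11) = 1/(-142/11) = -11/142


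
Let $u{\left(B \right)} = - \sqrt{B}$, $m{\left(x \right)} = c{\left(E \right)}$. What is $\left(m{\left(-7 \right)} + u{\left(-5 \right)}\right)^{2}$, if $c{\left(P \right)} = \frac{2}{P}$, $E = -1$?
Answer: $-1 + 4 i \sqrt{5} \approx -1.0 + 8.9443 i$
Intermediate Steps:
$m{\left(x \right)} = -2$ ($m{\left(x \right)} = \frac{2}{-1} = 2 \left(-1\right) = -2$)
$\left(m{\left(-7 \right)} + u{\left(-5 \right)}\right)^{2} = \left(-2 - \sqrt{-5}\right)^{2} = \left(-2 - i \sqrt{5}\right)^{2}$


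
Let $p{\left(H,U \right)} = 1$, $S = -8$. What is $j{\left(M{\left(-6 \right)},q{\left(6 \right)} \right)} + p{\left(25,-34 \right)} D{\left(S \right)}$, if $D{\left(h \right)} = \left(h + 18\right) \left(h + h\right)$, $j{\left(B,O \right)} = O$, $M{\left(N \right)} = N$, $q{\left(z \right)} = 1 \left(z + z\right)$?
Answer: $-148$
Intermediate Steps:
$q{\left(z \right)} = 2 z$ ($q{\left(z \right)} = 1 \cdot 2 z = 2 z$)
$D{\left(h \right)} = 2 h \left(18 + h\right)$ ($D{\left(h \right)} = \left(18 + h\right) 2 h = 2 h \left(18 + h\right)$)
$j{\left(M{\left(-6 \right)},q{\left(6 \right)} \right)} + p{\left(25,-34 \right)} D{\left(S \right)} = 2 \cdot 6 + 1 \cdot 2 \left(-8\right) \left(18 - 8\right) = 12 + 1 \cdot 2 \left(-8\right) 10 = 12 + 1 \left(-160\right) = 12 - 160 = -148$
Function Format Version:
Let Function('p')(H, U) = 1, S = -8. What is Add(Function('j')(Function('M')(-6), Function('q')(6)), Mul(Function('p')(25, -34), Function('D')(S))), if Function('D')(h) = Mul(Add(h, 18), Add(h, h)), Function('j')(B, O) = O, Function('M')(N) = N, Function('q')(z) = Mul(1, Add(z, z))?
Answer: -148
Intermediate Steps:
Function('q')(z) = Mul(2, z) (Function('q')(z) = Mul(1, Mul(2, z)) = Mul(2, z))
Function('D')(h) = Mul(2, h, Add(18, h)) (Function('D')(h) = Mul(Add(18, h), Mul(2, h)) = Mul(2, h, Add(18, h)))
Add(Function('j')(Function('M')(-6), Function('q')(6)), Mul(Function('p')(25, -34), Function('D')(S))) = Add(Mul(2, 6), Mul(1, Mul(2, -8, Add(18, -8)))) = Add(12, Mul(1, Mul(2, -8, 10))) = Add(12, Mul(1, -160)) = Add(12, -160) = -148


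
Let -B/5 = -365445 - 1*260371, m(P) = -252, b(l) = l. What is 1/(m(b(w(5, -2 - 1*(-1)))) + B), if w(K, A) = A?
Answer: 1/3128828 ≈ 3.1961e-7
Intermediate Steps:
B = 3129080 (B = -5*(-365445 - 1*260371) = -5*(-365445 - 260371) = -5*(-625816) = 3129080)
1/(m(b(w(5, -2 - 1*(-1)))) + B) = 1/(-252 + 3129080) = 1/3128828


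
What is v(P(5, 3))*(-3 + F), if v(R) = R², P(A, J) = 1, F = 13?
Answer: 10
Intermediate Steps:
v(P(5, 3))*(-3 + F) = 1²*(-3 + 13) = 1*10 = 10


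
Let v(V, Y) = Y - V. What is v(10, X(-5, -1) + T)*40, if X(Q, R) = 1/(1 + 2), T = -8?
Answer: -2120/3 ≈ -706.67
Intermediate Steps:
X(Q, R) = 1/3
v(10, X(-5, -1) + T)*40 = ((1/3 - 8) - 1*10)*40 = (-23/3 - 10)*40 = -53/3*40 = -2120/3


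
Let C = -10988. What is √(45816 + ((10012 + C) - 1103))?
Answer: √43737 ≈ 209.13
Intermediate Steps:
√(45816 + ((10012 + C) - 1103)) = √(45816 + ((10012 - 10988) - 1103)) = √(45816 + (-976 - 1103)) = √(45816 - 2079) = √43737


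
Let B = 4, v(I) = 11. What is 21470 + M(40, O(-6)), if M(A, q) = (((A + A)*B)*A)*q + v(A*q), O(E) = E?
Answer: -55319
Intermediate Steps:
M(A, q) = 11 + 8*q*A² (M(A, q) = (((A + A)*4)*A)*q + 11 = (((2*A)*4)*A)*q + 11 = ((8*A)*A)*q + 11 = (8*A²)*q + 11 = 8*q*A² + 11 = 11 + 8*q*A²)
21470 + M(40, O(-6)) = 21470 + (11 + 8*(-6)*40²) = 21470 + (11 + 8*(-6)*1600) = 21470 + (11 - 76800) = 21470 - 76789 = -55319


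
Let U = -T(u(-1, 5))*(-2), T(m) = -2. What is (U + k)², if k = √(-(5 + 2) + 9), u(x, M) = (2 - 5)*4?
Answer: (4 - √2)² ≈ 6.6863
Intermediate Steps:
u(x, M) = -12 (u(x, M) = -3*4 = -12)
k = √2 (k = √(-1*7 + 9) = √(-7 + 9) = √2 ≈ 1.4142)
U = -4 (U = -1*(-2)*(-2) = 2*(-2) = -4)
(U + k)² = (-4 + √2)²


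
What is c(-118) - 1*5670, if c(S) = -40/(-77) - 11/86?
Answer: -37544147/6622 ≈ -5669.6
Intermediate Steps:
c(S) = 2593/6622 (c(S) = -40*(-1/77) - 11*1/86 = 40/77 - 11/86 = 2593/6622)
c(-118) - 1*5670 = 2593/6622 - 1*5670 = 2593/6622 - 5670 = -37544147/6622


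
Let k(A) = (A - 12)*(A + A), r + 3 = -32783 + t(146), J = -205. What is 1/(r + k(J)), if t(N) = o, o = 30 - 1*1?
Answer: 1/56213 ≈ 1.7789e-5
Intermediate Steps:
o = 29 (o = 30 - 1 = 29)
t(N) = 29
r = -32757 (r = -3 + (-32783 + 29) = -3 - 32754 = -32757)
k(A) = 2*A*(-12 + A) (k(A) = (-12 + A)*(2*A) = 2*A*(-12 + A))
1/(r + k(J)) = 1/(-32757 + 2*(-205)*(-12 - 205)) = 1/(-32757 + 2*(-205)*(-217)) = 1/(-32757 + 88970) = 1/56213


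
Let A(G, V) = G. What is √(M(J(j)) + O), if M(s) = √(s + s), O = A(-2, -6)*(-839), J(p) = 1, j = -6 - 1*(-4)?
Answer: √(1678 + √2) ≈ 40.981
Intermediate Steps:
j = -2 (j = -6 + 4 = -2)
O = 1678 (O = -2*(-839) = 1678)
M(s) = √2*√s (M(s) = √(2*s) = √2*√s)
√(M(J(j)) + O) = √(√2*√1 + 1678) = √(√2*1 + 1678) = √(√2 + 1678) = √(1678 + √2)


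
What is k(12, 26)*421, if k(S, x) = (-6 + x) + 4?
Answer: 10104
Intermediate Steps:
k(S, x) = -2 + x
k(12, 26)*421 = (-2 + 26)*421 = 24*421 = 10104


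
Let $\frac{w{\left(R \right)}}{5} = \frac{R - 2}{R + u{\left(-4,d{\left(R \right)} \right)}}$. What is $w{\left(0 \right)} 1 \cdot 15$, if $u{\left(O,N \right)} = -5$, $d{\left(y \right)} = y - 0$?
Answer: $30$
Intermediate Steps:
$d{\left(y \right)} = y$ ($d{\left(y \right)} = y + 0 = y$)
$w{\left(R \right)} = \frac{5 \left(-2 + R\right)}{-5 + R}$ ($w{\left(R \right)} = 5 \frac{R - 2}{R - 5} = 5 \frac{-2 + R}{-5 + R} = \frac{5 \left(-2 + R\right)}{-5 + R}$)
$w{\left(0 \right)} 1 \cdot 15 = \frac{5 \left(-2 + 0\right)}{-5 + 0} \cdot 1 \cdot 15 = 5 \frac{1}{-5} \left(-2\right) 1 \cdot 15 = 5 \left(- \frac{1}{5}\right) \left(-2\right) 1 \cdot 15 = 2 \cdot 1 \cdot 15 = 2 \cdot 15 = 30$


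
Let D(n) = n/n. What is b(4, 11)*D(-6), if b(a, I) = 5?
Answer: 5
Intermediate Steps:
D(n) = 1
b(4, 11)*D(-6) = 5*1 = 5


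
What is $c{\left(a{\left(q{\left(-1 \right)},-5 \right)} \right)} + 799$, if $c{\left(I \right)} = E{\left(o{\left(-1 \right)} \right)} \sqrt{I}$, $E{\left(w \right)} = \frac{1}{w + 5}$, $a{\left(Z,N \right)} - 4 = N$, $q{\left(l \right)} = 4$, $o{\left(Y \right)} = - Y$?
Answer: $799 + \frac{i}{6} \approx 799.0 + 0.16667 i$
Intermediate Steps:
$a{\left(Z,N \right)} = 4 + N$
$E{\left(w \right)} = \frac{1}{5 + w}$
$c{\left(I \right)} = \frac{\sqrt{I}}{6}$ ($c{\left(I \right)} = \frac{\sqrt{I}}{5 - -1} = \frac{\sqrt{I}}{5 + 1} = \frac{\sqrt{I}}{6}$)
$c{\left(a{\left(q{\left(-1 \right)},-5 \right)} \right)} + 799 = \frac{\sqrt{4 - 5}}{6} + 799 = \frac{\sqrt{-1}}{6} + 799 = \frac{i}{6} + 799 = 799 + \frac{i}{6}$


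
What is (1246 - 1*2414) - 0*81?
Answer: -1168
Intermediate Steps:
(1246 - 1*2414) - 0*81 = (1246 - 2414) - 1*0 = -1168 + 0 = -1168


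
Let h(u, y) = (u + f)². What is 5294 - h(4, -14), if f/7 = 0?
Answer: 5278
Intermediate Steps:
f = 0 (f = 7*0 = 0)
h(u, y) = u² (h(u, y) = (u + 0)² = u²)
5294 - h(4, -14) = 5294 - 1*4² = 5294 - 1*16 = 5294 - 16 = 5278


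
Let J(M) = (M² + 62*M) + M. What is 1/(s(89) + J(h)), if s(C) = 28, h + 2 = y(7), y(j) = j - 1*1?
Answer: 1/296 ≈ 0.0033784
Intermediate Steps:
y(j) = -1 + j (y(j) = j - 1 = -1 + j)
h = 4 (h = -2 + (-1 + 7) = -2 + 6 = 4)
J(M) = M² + 63*M
1/(s(89) + J(h)) = 1/(28 + 4*(63 + 4)) = 1/(28 + 4*67) = 1/(28 + 268) = 1/296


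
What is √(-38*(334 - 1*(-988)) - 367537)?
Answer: I*√417773 ≈ 646.35*I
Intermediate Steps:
√(-38*(334 - 1*(-988)) - 367537) = √(-38*(334 + 988) - 367537) = √(-38*1322 - 367537) = √(-50236 - 367537) = √(-417773) = I*√417773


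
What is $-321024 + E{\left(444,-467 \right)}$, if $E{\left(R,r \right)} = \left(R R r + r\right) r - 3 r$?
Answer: $42993091570$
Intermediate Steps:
$E{\left(R,r \right)} = - 3 r + r \left(r + r R^{2}\right)$ ($E{\left(R,r \right)} = \left(R^{2} r + r\right) r - 3 r = \left(r R^{2} + r\right) r - 3 r = \left(r + r R^{2}\right) r - 3 r = r \left(r + r R^{2}\right) - 3 r = - 3 r + r \left(r + r R^{2}\right)$)
$-321024 + E{\left(444,-467 \right)} = -321024 - 467 \left(-3 - 467 - 467 \cdot 444^{2}\right) = -321024 - 467 \left(-3 - 467 - 92062512\right) = -321024 - -42993412594 = -321024 + 42993412594 = 42993091570$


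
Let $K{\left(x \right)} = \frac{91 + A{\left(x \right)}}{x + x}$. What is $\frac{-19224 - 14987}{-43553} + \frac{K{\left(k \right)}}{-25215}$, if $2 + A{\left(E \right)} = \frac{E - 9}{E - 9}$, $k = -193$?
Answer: $\frac{11099308022}{14130030449} \approx 0.78551$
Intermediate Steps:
$A{\left(E \right)} = -1$ ($A{\left(E \right)} = -2 + \frac{E - 9}{E - 9} = -2 + \frac{-9 + E}{-9 + E} = -2 + 1 = -1$)
$K{\left(x \right)} = \frac{45}{x}$ ($K{\left(x \right)} = \frac{91 - 1}{x + x} = \frac{90}{2 x} = 90 \frac{1}{2 x} = \frac{45}{x}$)
$\frac{-19224 - 14987}{-43553} + \frac{K{\left(k \right)}}{-25215} = \frac{-19224 - 14987}{-43553} + \frac{45 \frac{1}{-193}}{-25215} = \left(-19224 - 14987\right) \left(- \frac{1}{43553}\right) + 45 \left(- \frac{1}{193}\right) \left(- \frac{1}{25215}\right) = \left(-34211\right) \left(- \frac{1}{43553}\right) - - \frac{3}{324433} = \frac{34211}{43553} + \frac{3}{324433} = \frac{11099308022}{14130030449}$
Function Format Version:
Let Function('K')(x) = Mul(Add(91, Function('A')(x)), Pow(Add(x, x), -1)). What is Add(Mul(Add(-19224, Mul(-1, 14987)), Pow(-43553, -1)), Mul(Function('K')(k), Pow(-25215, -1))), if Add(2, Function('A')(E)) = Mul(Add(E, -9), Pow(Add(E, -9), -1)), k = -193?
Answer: Rational(11099308022, 14130030449) ≈ 0.78551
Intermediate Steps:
Function('A')(E) = -1 (Function('A')(E) = Add(-2, Mul(Add(E, -9), Pow(Add(E, -9), -1))) = Add(-2, Mul(Add(-9, E), Pow(Add(-9, E), -1))) = Add(-2, 1) = -1)
Function('K')(x) = Mul(45, Pow(x, -1)) (Function('K')(x) = Mul(Add(91, -1), Pow(Add(x, x), -1)) = Mul(90, Pow(Mul(2, x), -1)) = Mul(90, Mul(Rational(1, 2), Pow(x, -1))) = Mul(45, Pow(x, -1)))
Add(Mul(Add(-19224, Mul(-1, 14987)), Pow(-43553, -1)), Mul(Function('K')(k), Pow(-25215, -1))) = Add(Mul(Add(-19224, Mul(-1, 14987)), Pow(-43553, -1)), Mul(Mul(45, Pow(-193, -1)), Pow(-25215, -1))) = Add(Mul(Add(-19224, -14987), Rational(-1, 43553)), Mul(Mul(45, Rational(-1, 193)), Rational(-1, 25215))) = Add(Mul(-34211, Rational(-1, 43553)), Mul(Rational(-45, 193), Rational(-1, 25215))) = Add(Rational(34211, 43553), Rational(3, 324433)) = Rational(11099308022, 14130030449)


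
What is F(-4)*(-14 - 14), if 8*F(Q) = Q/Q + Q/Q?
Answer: -7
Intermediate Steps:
F(Q) = ¼ (F(Q) = (Q/Q + Q/Q)/8 = (1 + 1)/8 = (⅛)*2 = ¼)
F(-4)*(-14 - 14) = (-14 - 14)/4 = (¼)*(-28) = -7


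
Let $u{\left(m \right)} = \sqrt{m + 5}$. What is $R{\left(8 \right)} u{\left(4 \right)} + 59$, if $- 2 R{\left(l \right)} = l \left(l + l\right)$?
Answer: $-133$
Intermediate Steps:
$R{\left(l \right)} = - l^{2}$ ($R{\left(l \right)} = - \frac{l \left(l + l\right)}{2} = - \frac{l 2 l}{2} = - \frac{2 l^{2}}{2} = - l^{2}$)
$u{\left(m \right)} = \sqrt{5 + m}$
$R{\left(8 \right)} u{\left(4 \right)} + 59 = - 8^{2} \sqrt{5 + 4} + 59 = \left(-1\right) 64 \sqrt{9} + 59 = \left(-64\right) 3 + 59 = -192 + 59 = -133$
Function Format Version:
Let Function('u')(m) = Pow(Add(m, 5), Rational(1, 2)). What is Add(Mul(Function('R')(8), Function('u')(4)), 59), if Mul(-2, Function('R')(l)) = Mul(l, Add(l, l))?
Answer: -133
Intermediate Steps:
Function('R')(l) = Mul(-1, Pow(l, 2)) (Function('R')(l) = Mul(Rational(-1, 2), Mul(l, Add(l, l))) = Mul(Rational(-1, 2), Mul(l, Mul(2, l))) = Mul(Rational(-1, 2), Mul(2, Pow(l, 2))) = Mul(-1, Pow(l, 2)))
Function('u')(m) = Pow(Add(5, m), Rational(1, 2))
Add(Mul(Function('R')(8), Function('u')(4)), 59) = Add(Mul(Mul(-1, Pow(8, 2)), Pow(Add(5, 4), Rational(1, 2))), 59) = Add(Mul(Mul(-1, 64), Pow(9, Rational(1, 2))), 59) = Add(Mul(-64, 3), 59) = Add(-192, 59) = -133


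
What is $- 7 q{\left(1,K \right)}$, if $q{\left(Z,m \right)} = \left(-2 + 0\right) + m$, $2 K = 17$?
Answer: $- \frac{91}{2} \approx -45.5$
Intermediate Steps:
$K = \frac{17}{2}$ ($K = \frac{1}{2} \cdot 17 = \frac{17}{2} \approx 8.5$)
$q{\left(Z,m \right)} = -2 + m$
$- 7 q{\left(1,K \right)} = - 7 \left(-2 + \frac{17}{2}\right) = \left(-7\right) \frac{13}{2} = - \frac{91}{2}$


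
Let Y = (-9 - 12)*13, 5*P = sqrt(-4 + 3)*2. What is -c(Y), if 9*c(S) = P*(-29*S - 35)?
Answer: -15764*I/45 ≈ -350.31*I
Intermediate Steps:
P = 2*I/5 (P = (sqrt(-4 + 3)*2)/5 = (sqrt(-1)*2)/5 = (I*2)/5 = (2*I)/5 = 2*I/5 ≈ 0.4*I)
Y = -273 (Y = -21*13 = -273)
c(S) = 2*I*(-35 - 29*S)/45 (c(S) = ((2*I/5)*(-29*S - 35))/9 = ((2*I/5)*(-35 - 29*S))/9 = (2*I*(-35 - 29*S)/5)/9 = 2*I*(-35 - 29*S)/45)
-c(Y) = -2*I*(-35 - 29*(-273))/45 = -2*I*(-35 + 7917)/45 = -2*I*7882/45 = -15764*I/45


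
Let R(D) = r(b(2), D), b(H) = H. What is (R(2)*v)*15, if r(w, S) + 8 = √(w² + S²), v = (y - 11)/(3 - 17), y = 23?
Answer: 720/7 - 180*√2/7 ≈ 66.492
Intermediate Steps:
v = -6/7 (v = (23 - 11)/(3 - 17) = 12/(-14) = 12*(-1/14) = -6/7 ≈ -0.85714)
r(w, S) = -8 + √(S² + w²) (r(w, S) = -8 + √(w² + S²) = -8 + √(S² + w²))
R(D) = -8 + √(4 + D²) (R(D) = -8 + √(D² + 2²) = -8 + √(D² + 4) = -8 + √(4 + D²))
(R(2)*v)*15 = ((-8 + √(4 + 2²))*(-6/7))*15 = ((-8 + √(4 + 4))*(-6/7))*15 = ((-8 + √8)*(-6/7))*15 = ((-8 + 2*√2)*(-6/7))*15 = (48/7 - 12*√2/7)*15 = 720/7 - 180*√2/7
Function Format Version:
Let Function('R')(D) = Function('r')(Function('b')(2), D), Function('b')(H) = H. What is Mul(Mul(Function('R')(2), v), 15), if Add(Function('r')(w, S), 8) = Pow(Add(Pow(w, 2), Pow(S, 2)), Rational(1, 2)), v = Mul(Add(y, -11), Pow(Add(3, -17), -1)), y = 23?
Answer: Add(Rational(720, 7), Mul(Rational(-180, 7), Pow(2, Rational(1, 2)))) ≈ 66.492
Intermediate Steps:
v = Rational(-6, 7) (v = Mul(Add(23, -11), Pow(Add(3, -17), -1)) = Mul(12, Pow(-14, -1)) = Mul(12, Rational(-1, 14)) = Rational(-6, 7) ≈ -0.85714)
Function('r')(w, S) = Add(-8, Pow(Add(Pow(S, 2), Pow(w, 2)), Rational(1, 2))) (Function('r')(w, S) = Add(-8, Pow(Add(Pow(w, 2), Pow(S, 2)), Rational(1, 2))) = Add(-8, Pow(Add(Pow(S, 2), Pow(w, 2)), Rational(1, 2))))
Function('R')(D) = Add(-8, Pow(Add(4, Pow(D, 2)), Rational(1, 2))) (Function('R')(D) = Add(-8, Pow(Add(Pow(D, 2), Pow(2, 2)), Rational(1, 2))) = Add(-8, Pow(Add(Pow(D, 2), 4), Rational(1, 2))) = Add(-8, Pow(Add(4, Pow(D, 2)), Rational(1, 2))))
Mul(Mul(Function('R')(2), v), 15) = Mul(Mul(Add(-8, Pow(Add(4, Pow(2, 2)), Rational(1, 2))), Rational(-6, 7)), 15) = Mul(Mul(Add(-8, Pow(Add(4, 4), Rational(1, 2))), Rational(-6, 7)), 15) = Mul(Mul(Add(-8, Pow(8, Rational(1, 2))), Rational(-6, 7)), 15) = Mul(Mul(Add(-8, Mul(2, Pow(2, Rational(1, 2)))), Rational(-6, 7)), 15) = Mul(Add(Rational(48, 7), Mul(Rational(-12, 7), Pow(2, Rational(1, 2)))), 15) = Add(Rational(720, 7), Mul(Rational(-180, 7), Pow(2, Rational(1, 2))))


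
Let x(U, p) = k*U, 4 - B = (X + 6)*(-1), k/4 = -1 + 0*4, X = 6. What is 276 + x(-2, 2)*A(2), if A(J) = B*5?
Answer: 916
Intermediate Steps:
k = -4 (k = 4*(-1 + 0*4) = 4*(-1 + 0) = 4*(-1) = -4)
B = 16 (B = 4 - (6 + 6)*(-1) = 4 - 12*(-1) = 4 - 1*(-12) = 4 + 12 = 16)
A(J) = 80 (A(J) = 16*5 = 80)
x(U, p) = -4*U
276 + x(-2, 2)*A(2) = 276 - 4*(-2)*80 = 276 + 8*80 = 276 + 640 = 916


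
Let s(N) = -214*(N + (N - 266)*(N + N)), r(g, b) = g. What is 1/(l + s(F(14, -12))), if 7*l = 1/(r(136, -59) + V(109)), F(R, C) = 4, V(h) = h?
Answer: 1715/767784921 ≈ 2.2337e-6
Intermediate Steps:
l = 1/1715 (l = 1/(7*(136 + 109)) = (⅐)/245 = (⅐)*(1/245) = 1/1715 ≈ 0.00058309)
s(N) = -214*N - 428*N*(-266 + N) (s(N) = -214*(N + (-266 + N)*(2*N)) = -214*(N + 2*N*(-266 + N)) = -214*N - 428*N*(-266 + N))
1/(l + s(F(14, -12))) = 1/(1/1715 + 214*4*(531 - 2*4)) = 1/(1/1715 + 214*4*(531 - 8)) = 1/(1/1715 + 214*4*523) = 1/(1/1715 + 447688) = 1/(767784921/1715) = 1715/767784921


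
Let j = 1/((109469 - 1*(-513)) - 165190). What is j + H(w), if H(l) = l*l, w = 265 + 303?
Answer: 17811425791/55208 ≈ 3.2262e+5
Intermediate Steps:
w = 568
j = -1/55208 (j = 1/((109469 + 513) - 165190) = 1/(109982 - 165190) = 1/(-55208) = -1/55208 ≈ -1.8113e-5)
H(l) = l**2
j + H(w) = -1/55208 + 568**2 = -1/55208 + 322624 = 17811425791/55208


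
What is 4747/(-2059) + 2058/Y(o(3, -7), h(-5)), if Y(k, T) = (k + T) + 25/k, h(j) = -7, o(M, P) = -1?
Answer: -1464691/22649 ≈ -64.669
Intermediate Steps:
Y(k, T) = T + k + 25/k (Y(k, T) = (T + k) + 25/k = T + k + 25/k)
4747/(-2059) + 2058/Y(o(3, -7), h(-5)) = 4747/(-2059) + 2058/(-7 - 1 + 25/(-1)) = 4747*(-1/2059) + 2058/(-7 - 1 + 25*(-1)) = -4747/2059 + 2058/(-7 - 1 - 25) = -4747/2059 + 2058/(-33) = -4747/2059 + 2058*(-1/33) = -4747/2059 - 686/11 = -1464691/22649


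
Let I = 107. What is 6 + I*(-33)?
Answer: -3525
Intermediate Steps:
6 + I*(-33) = 6 + 107*(-33) = 6 - 3531 = -3525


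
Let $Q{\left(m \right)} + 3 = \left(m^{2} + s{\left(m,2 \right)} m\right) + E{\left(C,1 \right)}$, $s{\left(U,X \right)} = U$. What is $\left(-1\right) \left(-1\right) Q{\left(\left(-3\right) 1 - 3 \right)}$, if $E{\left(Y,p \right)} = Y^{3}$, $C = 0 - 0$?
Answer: $69$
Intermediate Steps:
$C = 0$ ($C = 0 + 0 = 0$)
$Q{\left(m \right)} = -3 + 2 m^{2}$ ($Q{\left(m \right)} = -3 + \left(\left(m^{2} + m m\right) + 0^{3}\right) = -3 + \left(\left(m^{2} + m^{2}\right) + 0\right) = -3 + \left(2 m^{2} + 0\right) = -3 + 2 m^{2}$)
$\left(-1\right) \left(-1\right) Q{\left(\left(-3\right) 1 - 3 \right)} = \left(-1\right) \left(-1\right) \left(-3 + 2 \left(\left(-3\right) 1 - 3\right)^{2}\right) = 1 \left(-3 + 2 \left(-3 - 3\right)^{2}\right) = 1 \left(-3 + 2 \left(-6\right)^{2}\right) = 1 \left(-3 + 2 \cdot 36\right) = 1 \left(-3 + 72\right) = 1 \cdot 69 = 69$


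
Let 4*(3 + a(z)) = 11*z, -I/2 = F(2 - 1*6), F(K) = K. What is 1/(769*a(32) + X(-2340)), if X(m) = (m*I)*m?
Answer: 1/43870165 ≈ 2.2795e-8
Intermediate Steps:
I = 8 (I = -2*(2 - 1*6) = -2*(2 - 6) = -2*(-4) = 8)
X(m) = 8*m² (X(m) = (m*8)*m = (8*m)*m = 8*m²)
a(z) = -3 + 11*z/4 (a(z) = -3 + (11*z)/4 = -3 + 11*z/4)
1/(769*a(32) + X(-2340)) = 1/(769*(-3 + (11/4)*32) + 8*(-2340)²) = 1/(769*(-3 + 88) + 8*5475600) = 1/(769*85 + 43804800) = 1/(65365 + 43804800) = 1/43870165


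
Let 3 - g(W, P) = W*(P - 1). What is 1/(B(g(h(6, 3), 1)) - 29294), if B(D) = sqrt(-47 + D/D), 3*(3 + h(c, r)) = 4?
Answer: -14647/429069241 - I*sqrt(46)/858138482 ≈ -3.4137e-5 - 7.9035e-9*I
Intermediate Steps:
h(c, r) = -5/3 (h(c, r) = -3 + (1/3)*4 = -3 + 4/3 = -5/3)
g(W, P) = 3 - W*(-1 + P) (g(W, P) = 3 - W*(P - 1) = 3 - W*(-1 + P))
B(D) = I*sqrt(46) (B(D) = sqrt(-47 + 1) = sqrt(-46) = I*sqrt(46))
1/(B(g(h(6, 3), 1)) - 29294) = 1/(I*sqrt(46) - 29294) = 1/(-29294 + I*sqrt(46))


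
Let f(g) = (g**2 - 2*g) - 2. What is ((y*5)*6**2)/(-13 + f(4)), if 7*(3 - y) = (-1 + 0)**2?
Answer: -3600/49 ≈ -73.469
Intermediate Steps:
f(g) = -2 + g**2 - 2*g
y = 20/7 (y = 3 - (-1 + 0)**2/7 = 3 - 1/7*(-1)**2 = 3 - 1/7*1 = 3 - 1/7 = 20/7 ≈ 2.8571)
((y*5)*6**2)/(-13 + f(4)) = (((20/7)*5)*6**2)/(-13 + (-2 + 4**2 - 2*4)) = ((100/7)*36)/(-13 + (-2 + 16 - 8)) = 3600/(7*(-13 + 6)) = (3600/7)/(-7) = (3600/7)*(-1/7) = -3600/49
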